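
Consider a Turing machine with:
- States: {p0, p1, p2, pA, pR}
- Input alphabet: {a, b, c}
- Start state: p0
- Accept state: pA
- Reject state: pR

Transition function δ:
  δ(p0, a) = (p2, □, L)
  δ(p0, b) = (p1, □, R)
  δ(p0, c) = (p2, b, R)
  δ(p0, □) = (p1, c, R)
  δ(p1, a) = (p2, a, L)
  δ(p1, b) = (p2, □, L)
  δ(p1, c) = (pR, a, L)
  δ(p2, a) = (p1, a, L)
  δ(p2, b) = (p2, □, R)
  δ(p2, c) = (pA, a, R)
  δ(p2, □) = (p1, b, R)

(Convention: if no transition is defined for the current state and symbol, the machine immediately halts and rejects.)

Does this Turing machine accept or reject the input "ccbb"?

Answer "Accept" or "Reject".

Execution trace:
Initial: [p0]ccbb
Step 1: δ(p0, c) = (p2, b, R) → b[p2]cbb
Step 2: δ(p2, c) = (pA, a, R) → ba[pA]bb

The machine reaches the accept state pA and halts.

Answer: Accept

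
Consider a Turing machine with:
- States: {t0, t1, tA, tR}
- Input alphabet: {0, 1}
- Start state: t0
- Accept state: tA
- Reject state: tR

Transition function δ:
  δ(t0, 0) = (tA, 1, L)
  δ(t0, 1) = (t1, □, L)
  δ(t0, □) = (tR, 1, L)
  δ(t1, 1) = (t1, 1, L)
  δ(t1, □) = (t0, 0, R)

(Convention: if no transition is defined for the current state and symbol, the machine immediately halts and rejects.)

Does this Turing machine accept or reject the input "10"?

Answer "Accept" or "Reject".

Execution trace:
Initial: [t0]10
Step 1: δ(t0, 1) = (t1, □, L) → [t1]□□0
Step 2: δ(t1, □) = (t0, 0, R) → 0[t0]□0
Step 3: δ(t0, □) = (tR, 1, L) → [tR]010

The machine reaches the reject state tR and halts.

Answer: Reject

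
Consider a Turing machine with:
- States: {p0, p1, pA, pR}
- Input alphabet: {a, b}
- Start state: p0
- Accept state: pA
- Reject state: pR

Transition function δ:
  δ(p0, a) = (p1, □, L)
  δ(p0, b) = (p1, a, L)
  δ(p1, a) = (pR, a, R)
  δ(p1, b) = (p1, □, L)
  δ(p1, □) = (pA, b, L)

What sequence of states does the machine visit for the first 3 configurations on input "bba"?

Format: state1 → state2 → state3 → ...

Execution trace:
Initial: [p0]bba
Step 1: δ(p0, b) = (p1, a, L) → [p1]□aba
Step 2: δ(p1, □) = (pA, b, L) → [pA]□baba

The machine reaches the accept state pA and halts.

State sequence: p0 → p1 → pA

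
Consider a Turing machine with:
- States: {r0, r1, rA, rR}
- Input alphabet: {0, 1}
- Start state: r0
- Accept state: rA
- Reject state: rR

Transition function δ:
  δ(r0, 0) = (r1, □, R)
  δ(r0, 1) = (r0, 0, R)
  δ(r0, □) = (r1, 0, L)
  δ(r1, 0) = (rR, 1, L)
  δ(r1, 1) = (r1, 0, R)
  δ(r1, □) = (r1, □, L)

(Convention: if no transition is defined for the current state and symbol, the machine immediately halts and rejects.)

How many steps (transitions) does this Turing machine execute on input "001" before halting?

Execution trace:
Initial: [r0]001
Step 1: δ(r0, 0) = (r1, □, R) → □[r1]01
Step 2: δ(r1, 0) = (rR, 1, L) → [rR]□11

The machine reaches the reject state rR and halts.

The machine executed 2 steps before halting.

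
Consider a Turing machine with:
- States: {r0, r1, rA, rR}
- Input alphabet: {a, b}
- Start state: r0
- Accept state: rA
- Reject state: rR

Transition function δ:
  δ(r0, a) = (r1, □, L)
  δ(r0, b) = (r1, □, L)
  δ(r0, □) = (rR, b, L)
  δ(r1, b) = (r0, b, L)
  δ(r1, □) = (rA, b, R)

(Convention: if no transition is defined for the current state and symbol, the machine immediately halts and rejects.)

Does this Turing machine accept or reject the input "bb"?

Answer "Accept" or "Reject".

Execution trace:
Initial: [r0]bb
Step 1: δ(r0, b) = (r1, □, L) → [r1]□□b
Step 2: δ(r1, □) = (rA, b, R) → b[rA]□b

The machine reaches the accept state rA and halts.

Answer: Accept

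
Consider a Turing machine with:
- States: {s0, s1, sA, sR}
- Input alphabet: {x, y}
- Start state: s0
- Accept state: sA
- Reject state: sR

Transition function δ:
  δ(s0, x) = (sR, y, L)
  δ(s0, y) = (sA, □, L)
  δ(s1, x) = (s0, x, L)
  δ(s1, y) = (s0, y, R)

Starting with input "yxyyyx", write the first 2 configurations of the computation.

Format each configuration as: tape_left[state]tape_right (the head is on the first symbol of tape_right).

Transitions applied:
Step 1: δ(s0, y) = (sA, □, L)

The first 2 configurations are:
[s0]yxyyyx ⊢ [sA]□□xyyyx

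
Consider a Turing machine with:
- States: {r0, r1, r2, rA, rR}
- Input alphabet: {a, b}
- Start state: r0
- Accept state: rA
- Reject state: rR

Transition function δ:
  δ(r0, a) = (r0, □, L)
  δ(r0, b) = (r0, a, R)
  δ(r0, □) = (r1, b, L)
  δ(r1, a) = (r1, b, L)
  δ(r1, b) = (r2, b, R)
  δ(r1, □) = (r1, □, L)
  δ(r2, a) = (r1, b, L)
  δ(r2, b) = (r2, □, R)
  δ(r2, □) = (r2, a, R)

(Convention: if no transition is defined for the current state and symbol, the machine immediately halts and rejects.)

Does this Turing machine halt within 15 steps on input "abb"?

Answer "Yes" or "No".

Execution trace:
Initial: [r0]abb
Step 1: δ(r0, a) = (r0, □, L) → [r0]□□bb
Step 2: δ(r0, □) = (r1, b, L) → [r1]□b□bb
Step 3: δ(r1, □) = (r1, □, L) → [r1]□□b□bb
Step 4: δ(r1, □) = (r1, □, L) → [r1]□□□b□bb
Step 5: δ(r1, □) = (r1, □, L) → [r1]□□□□b□bb
Step 6: δ(r1, □) = (r1, □, L) → [r1]□□□□□b□bb
Step 7: δ(r1, □) = (r1, □, L) → [r1]□□□□□□b□bb
Step 8: δ(r1, □) = (r1, □, L) → [r1]□□□□□□□b□bb
Step 9: δ(r1, □) = (r1, □, L) → [r1]□□□□□□□□b□bb
Step 10: δ(r1, □) = (r1, □, L) → [r1]□□□□□□□□□b□bb
Step 11: δ(r1, □) = (r1, □, L) → [r1]□□□□□□□□□□b□bb
Step 12: δ(r1, □) = (r1, □, L) → [r1]□□□□□□□□□□□b□bb
Step 13: δ(r1, □) = (r1, □, L) → [r1]□□□□□□□□□□□□b□bb
Step 14: δ(r1, □) = (r1, □, L) → [r1]□□□□□□□□□□□□□b□bb
Step 15: δ(r1, □) = (r1, □, L) → [r1]□□□□□□□□□□□□□□b□bb

The machine has not reached a halting state after 15 steps.
The machine did not halt within the 15-step bound.

Answer: No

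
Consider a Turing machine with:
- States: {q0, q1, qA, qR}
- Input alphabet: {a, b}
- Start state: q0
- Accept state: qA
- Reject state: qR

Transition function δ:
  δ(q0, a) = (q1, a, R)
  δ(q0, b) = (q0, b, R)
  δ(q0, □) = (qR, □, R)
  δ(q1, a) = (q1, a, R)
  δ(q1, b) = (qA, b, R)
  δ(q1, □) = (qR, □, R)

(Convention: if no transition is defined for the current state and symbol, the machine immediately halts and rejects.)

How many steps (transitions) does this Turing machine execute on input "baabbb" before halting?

Execution trace:
Initial: [q0]baabbb
Step 1: δ(q0, b) = (q0, b, R) → b[q0]aabbb
Step 2: δ(q0, a) = (q1, a, R) → ba[q1]abbb
Step 3: δ(q1, a) = (q1, a, R) → baa[q1]bbb
Step 4: δ(q1, b) = (qA, b, R) → baab[qA]bb

The machine reaches the accept state qA and halts.

The machine executed 4 steps before halting.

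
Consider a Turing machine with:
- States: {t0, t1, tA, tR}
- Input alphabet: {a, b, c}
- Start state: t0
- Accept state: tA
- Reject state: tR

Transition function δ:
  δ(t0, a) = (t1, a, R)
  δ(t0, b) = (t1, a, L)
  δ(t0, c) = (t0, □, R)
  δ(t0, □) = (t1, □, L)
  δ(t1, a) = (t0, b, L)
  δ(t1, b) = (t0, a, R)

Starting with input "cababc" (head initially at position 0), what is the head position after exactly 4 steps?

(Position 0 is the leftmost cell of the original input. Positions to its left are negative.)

Execution trace (head position shown):
Step 0: [t0]cababc  (head at position 0)
Step 1: move right → □[t0]ababc  (head at position 1)
Step 2: move right → □a[t1]babc  (head at position 2)
Step 3: move right → □aa[t0]abc  (head at position 3)
Step 4: move right → □aaa[t1]bc  (head at position 4)

After 4 steps, the head is at position 4.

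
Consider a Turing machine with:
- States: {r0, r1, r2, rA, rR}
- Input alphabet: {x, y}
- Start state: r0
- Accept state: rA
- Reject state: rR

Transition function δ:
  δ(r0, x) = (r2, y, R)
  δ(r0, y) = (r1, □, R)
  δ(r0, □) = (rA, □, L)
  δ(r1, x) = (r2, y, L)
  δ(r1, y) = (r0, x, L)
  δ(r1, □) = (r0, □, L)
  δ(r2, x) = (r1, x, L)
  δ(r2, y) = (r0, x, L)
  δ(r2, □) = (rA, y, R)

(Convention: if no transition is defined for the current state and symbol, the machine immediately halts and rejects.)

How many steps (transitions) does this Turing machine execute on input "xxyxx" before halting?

Execution trace:
Initial: [r0]xxyxx
Step 1: δ(r0, x) = (r2, y, R) → y[r2]xyxx
Step 2: δ(r2, x) = (r1, x, L) → [r1]yxyxx
Step 3: δ(r1, y) = (r0, x, L) → [r0]□xxyxx
Step 4: δ(r0, □) = (rA, □, L) → [rA]□□xxyxx

The machine reaches the accept state rA and halts.

The machine executed 4 steps before halting.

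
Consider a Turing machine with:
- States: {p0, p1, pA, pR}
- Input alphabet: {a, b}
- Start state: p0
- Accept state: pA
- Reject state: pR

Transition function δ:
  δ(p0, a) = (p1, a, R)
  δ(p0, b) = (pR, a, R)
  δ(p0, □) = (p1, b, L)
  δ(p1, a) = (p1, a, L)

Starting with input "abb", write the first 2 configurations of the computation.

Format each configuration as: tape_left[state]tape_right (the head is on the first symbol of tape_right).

Transitions applied:
Step 1: δ(p0, a) = (p1, a, R)

The first 2 configurations are:
[p0]abb ⊢ a[p1]bb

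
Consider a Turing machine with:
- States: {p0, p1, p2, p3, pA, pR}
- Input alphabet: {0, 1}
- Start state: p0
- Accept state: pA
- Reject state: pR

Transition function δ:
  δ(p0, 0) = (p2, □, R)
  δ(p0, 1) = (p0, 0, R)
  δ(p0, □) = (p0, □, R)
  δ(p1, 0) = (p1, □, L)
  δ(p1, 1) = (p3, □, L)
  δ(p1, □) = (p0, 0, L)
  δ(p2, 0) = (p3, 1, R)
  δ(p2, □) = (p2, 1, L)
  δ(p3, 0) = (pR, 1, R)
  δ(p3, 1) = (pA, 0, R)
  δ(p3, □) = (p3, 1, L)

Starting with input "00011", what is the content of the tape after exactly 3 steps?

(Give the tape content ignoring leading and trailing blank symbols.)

Execution trace:
Initial: [p0]00011
Step 1: δ(p0, 0) = (p2, □, R) → □[p2]0011
Step 2: δ(p2, 0) = (p3, 1, R) → □1[p3]011
Step 3: δ(p3, 0) = (pR, 1, R) → □11[pR]11

The machine reaches the reject state pR and halts.

After 3 steps, the tape (ignoring leading/trailing blanks) is: 1111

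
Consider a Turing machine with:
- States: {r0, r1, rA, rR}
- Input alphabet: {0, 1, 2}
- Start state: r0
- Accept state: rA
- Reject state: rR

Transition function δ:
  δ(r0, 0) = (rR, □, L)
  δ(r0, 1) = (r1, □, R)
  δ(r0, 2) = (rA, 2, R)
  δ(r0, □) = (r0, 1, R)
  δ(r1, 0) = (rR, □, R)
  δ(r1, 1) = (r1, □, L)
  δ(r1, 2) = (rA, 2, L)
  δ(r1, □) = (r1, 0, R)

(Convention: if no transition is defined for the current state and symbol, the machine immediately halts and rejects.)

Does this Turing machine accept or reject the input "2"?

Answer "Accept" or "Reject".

Execution trace:
Initial: [r0]2
Step 1: δ(r0, 2) = (rA, 2, R) → 2[rA]□

The machine reaches the accept state rA and halts.

Answer: Accept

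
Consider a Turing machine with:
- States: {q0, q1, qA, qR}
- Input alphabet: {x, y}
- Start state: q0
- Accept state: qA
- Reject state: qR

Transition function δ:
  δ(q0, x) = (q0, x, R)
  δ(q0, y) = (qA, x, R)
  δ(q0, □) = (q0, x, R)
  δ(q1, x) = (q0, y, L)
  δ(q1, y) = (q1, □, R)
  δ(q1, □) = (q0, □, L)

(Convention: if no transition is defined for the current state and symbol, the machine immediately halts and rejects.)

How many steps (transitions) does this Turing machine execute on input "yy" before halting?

Execution trace:
Initial: [q0]yy
Step 1: δ(q0, y) = (qA, x, R) → x[qA]y

The machine reaches the accept state qA and halts.

The machine executed 1 step before halting.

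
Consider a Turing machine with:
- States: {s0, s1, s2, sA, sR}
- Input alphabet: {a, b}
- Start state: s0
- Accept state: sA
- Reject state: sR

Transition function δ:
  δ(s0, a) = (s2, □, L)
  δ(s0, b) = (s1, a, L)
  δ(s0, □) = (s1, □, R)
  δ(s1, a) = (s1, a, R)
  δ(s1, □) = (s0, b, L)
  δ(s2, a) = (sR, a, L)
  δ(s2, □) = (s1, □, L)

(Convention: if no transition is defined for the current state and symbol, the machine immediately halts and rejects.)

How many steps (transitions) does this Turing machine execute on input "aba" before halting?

Execution trace:
Initial: [s0]aba
Step 1: δ(s0, a) = (s2, □, L) → [s2]□□ba
Step 2: δ(s2, □) = (s1, □, L) → [s1]□□□ba
Step 3: δ(s1, □) = (s0, b, L) → [s0]□b□□ba
Step 4: δ(s0, □) = (s1, □, R) → □[s1]b□□ba

No transition is defined for δ(s1, b). By convention the machine halts and rejects.

The machine executed 4 steps before halting.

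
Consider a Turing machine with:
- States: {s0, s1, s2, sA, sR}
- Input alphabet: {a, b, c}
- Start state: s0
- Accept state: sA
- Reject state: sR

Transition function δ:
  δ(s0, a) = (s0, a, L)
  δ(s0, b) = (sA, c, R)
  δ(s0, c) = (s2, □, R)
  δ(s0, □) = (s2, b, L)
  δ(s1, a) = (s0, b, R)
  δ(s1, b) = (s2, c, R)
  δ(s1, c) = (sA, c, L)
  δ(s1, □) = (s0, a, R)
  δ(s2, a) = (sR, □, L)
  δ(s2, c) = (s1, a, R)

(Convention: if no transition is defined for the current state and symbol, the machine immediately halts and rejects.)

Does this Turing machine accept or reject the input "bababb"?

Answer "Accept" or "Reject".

Execution trace:
Initial: [s0]bababb
Step 1: δ(s0, b) = (sA, c, R) → c[sA]ababb

The machine reaches the accept state sA and halts.

Answer: Accept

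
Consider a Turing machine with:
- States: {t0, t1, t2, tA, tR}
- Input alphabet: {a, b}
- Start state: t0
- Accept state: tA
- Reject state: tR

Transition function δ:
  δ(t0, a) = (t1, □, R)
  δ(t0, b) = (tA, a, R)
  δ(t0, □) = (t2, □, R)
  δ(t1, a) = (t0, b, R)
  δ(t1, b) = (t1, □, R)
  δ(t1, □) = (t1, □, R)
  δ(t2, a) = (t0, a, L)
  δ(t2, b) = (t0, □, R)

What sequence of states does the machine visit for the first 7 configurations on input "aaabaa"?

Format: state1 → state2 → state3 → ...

Execution trace:
Initial: [t0]aaabaa
Step 1: δ(t0, a) = (t1, □, R) → □[t1]aabaa
Step 2: δ(t1, a) = (t0, b, R) → □b[t0]abaa
Step 3: δ(t0, a) = (t1, □, R) → □b□[t1]baa
Step 4: δ(t1, b) = (t1, □, R) → □b□□[t1]aa
Step 5: δ(t1, a) = (t0, b, R) → □b□□b[t0]a
Step 6: δ(t0, a) = (t1, □, R) → □b□□b□[t1]□

State sequence: t0 → t1 → t0 → t1 → t1 → t0 → t1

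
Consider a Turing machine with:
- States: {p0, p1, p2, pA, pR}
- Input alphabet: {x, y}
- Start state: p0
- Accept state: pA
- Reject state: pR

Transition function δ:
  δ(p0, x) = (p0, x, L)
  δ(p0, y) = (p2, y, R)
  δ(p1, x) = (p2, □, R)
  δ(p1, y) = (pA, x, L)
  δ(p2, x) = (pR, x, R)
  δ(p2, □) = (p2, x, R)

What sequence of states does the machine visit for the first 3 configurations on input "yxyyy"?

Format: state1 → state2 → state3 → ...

Execution trace:
Initial: [p0]yxyyy
Step 1: δ(p0, y) = (p2, y, R) → y[p2]xyyy
Step 2: δ(p2, x) = (pR, x, R) → yx[pR]yyy

The machine reaches the reject state pR and halts.

State sequence: p0 → p2 → pR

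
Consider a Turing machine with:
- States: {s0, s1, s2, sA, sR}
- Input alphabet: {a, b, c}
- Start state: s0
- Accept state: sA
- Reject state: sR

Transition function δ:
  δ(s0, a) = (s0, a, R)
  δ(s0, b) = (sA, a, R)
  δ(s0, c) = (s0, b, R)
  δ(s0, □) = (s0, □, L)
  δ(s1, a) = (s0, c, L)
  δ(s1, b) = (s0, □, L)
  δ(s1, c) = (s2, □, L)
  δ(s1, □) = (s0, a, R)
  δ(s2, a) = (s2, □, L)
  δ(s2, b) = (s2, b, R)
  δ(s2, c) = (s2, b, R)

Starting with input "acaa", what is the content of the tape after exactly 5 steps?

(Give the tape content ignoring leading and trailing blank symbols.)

Execution trace:
Initial: [s0]acaa
Step 1: δ(s0, a) = (s0, a, R) → a[s0]caa
Step 2: δ(s0, c) = (s0, b, R) → ab[s0]aa
Step 3: δ(s0, a) = (s0, a, R) → aba[s0]a
Step 4: δ(s0, a) = (s0, a, R) → abaa[s0]□
Step 5: δ(s0, □) = (s0, □, L) → aba[s0]a□

After 5 steps, the tape (ignoring leading/trailing blanks) is: abaa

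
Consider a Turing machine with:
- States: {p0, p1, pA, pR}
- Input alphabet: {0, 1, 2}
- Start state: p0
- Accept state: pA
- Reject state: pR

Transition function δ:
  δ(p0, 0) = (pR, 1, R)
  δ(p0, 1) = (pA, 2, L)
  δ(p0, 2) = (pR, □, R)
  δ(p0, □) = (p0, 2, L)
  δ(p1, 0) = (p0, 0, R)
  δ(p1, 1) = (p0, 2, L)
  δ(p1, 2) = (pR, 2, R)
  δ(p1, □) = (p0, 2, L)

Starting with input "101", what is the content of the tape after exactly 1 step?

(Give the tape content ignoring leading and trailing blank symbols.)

Execution trace:
Initial: [p0]101
Step 1: δ(p0, 1) = (pA, 2, L) → [pA]□201

The machine reaches the accept state pA and halts.

After 1 step, the tape (ignoring leading/trailing blanks) is: 201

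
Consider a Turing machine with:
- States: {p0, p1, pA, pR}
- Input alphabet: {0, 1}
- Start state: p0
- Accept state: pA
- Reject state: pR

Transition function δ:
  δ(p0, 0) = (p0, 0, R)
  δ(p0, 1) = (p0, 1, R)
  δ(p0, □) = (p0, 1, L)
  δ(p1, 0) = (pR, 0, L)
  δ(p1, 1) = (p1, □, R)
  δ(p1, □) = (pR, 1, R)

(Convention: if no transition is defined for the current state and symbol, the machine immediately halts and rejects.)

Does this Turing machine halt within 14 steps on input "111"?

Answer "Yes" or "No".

Execution trace:
Initial: [p0]111
Step 1: δ(p0, 1) = (p0, 1, R) → 1[p0]11
Step 2: δ(p0, 1) = (p0, 1, R) → 11[p0]1
Step 3: δ(p0, 1) = (p0, 1, R) → 111[p0]□
Step 4: δ(p0, □) = (p0, 1, L) → 11[p0]11
Step 5: δ(p0, 1) = (p0, 1, R) → 111[p0]1
Step 6: δ(p0, 1) = (p0, 1, R) → 1111[p0]□
Step 7: δ(p0, □) = (p0, 1, L) → 111[p0]11
Step 8: δ(p0, 1) = (p0, 1, R) → 1111[p0]1
Step 9: δ(p0, 1) = (p0, 1, R) → 11111[p0]□
Step 10: δ(p0, □) = (p0, 1, L) → 1111[p0]11
Step 11: δ(p0, 1) = (p0, 1, R) → 11111[p0]1
Step 12: δ(p0, 1) = (p0, 1, R) → 111111[p0]□
Step 13: δ(p0, □) = (p0, 1, L) → 11111[p0]11
Step 14: δ(p0, 1) = (p0, 1, R) → 111111[p0]1

The machine has not reached a halting state after 14 steps.
The machine did not halt within the 14-step bound.

Answer: No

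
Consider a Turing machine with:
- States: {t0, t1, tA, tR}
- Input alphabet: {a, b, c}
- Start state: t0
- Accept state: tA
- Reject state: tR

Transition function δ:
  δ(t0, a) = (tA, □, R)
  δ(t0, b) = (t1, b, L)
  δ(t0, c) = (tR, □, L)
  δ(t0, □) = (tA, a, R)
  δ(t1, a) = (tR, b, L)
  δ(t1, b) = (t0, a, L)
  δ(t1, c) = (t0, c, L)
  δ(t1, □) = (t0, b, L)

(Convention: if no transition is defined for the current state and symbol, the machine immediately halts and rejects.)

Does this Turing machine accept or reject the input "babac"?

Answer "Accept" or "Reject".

Execution trace:
Initial: [t0]babac
Step 1: δ(t0, b) = (t1, b, L) → [t1]□babac
Step 2: δ(t1, □) = (t0, b, L) → [t0]□bbabac
Step 3: δ(t0, □) = (tA, a, R) → a[tA]bbabac

The machine reaches the accept state tA and halts.

Answer: Accept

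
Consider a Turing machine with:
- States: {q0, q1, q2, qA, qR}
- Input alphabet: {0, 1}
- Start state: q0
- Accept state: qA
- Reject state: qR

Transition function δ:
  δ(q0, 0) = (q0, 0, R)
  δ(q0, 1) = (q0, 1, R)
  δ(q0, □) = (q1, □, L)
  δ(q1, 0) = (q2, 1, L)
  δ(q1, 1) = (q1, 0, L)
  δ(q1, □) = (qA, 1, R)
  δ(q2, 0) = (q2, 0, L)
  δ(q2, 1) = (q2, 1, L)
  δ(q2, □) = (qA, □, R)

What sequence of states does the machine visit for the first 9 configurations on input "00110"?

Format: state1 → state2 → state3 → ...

Execution trace:
Initial: [q0]00110
Step 1: δ(q0, 0) = (q0, 0, R) → 0[q0]0110
Step 2: δ(q0, 0) = (q0, 0, R) → 00[q0]110
Step 3: δ(q0, 1) = (q0, 1, R) → 001[q0]10
Step 4: δ(q0, 1) = (q0, 1, R) → 0011[q0]0
Step 5: δ(q0, 0) = (q0, 0, R) → 00110[q0]□
Step 6: δ(q0, □) = (q1, □, L) → 0011[q1]0□
Step 7: δ(q1, 0) = (q2, 1, L) → 001[q2]11□
Step 8: δ(q2, 1) = (q2, 1, L) → 00[q2]111□

State sequence: q0 → q0 → q0 → q0 → q0 → q0 → q1 → q2 → q2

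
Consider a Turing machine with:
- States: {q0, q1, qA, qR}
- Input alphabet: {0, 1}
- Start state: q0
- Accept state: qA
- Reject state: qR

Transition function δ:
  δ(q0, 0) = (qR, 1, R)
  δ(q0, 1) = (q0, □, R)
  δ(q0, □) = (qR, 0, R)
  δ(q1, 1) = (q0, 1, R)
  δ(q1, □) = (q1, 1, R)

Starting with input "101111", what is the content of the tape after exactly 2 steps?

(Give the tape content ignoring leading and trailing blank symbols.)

Execution trace:
Initial: [q0]101111
Step 1: δ(q0, 1) = (q0, □, R) → □[q0]01111
Step 2: δ(q0, 0) = (qR, 1, R) → □1[qR]1111

The machine reaches the reject state qR and halts.

After 2 steps, the tape (ignoring leading/trailing blanks) is: 11111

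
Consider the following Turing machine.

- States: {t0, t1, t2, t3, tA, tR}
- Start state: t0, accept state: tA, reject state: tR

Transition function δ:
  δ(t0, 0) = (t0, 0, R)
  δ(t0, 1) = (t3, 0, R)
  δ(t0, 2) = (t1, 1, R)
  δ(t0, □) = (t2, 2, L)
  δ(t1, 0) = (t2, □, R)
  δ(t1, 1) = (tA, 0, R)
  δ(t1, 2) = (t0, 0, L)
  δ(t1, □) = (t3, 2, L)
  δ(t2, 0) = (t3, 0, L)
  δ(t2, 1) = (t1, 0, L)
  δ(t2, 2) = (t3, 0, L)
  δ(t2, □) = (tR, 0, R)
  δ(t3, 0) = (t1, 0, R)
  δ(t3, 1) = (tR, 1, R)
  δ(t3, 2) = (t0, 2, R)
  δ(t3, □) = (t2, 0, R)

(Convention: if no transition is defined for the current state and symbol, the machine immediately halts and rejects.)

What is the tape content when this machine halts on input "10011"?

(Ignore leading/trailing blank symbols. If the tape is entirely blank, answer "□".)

Execution trace:
Initial: [t0]10011
Step 1: δ(t0, 1) = (t3, 0, R) → 0[t3]0011
Step 2: δ(t3, 0) = (t1, 0, R) → 00[t1]011
Step 3: δ(t1, 0) = (t2, □, R) → 00□[t2]11
Step 4: δ(t2, 1) = (t1, 0, L) → 00[t1]□01
Step 5: δ(t1, □) = (t3, 2, L) → 0[t3]0201
Step 6: δ(t3, 0) = (t1, 0, R) → 00[t1]201
Step 7: δ(t1, 2) = (t0, 0, L) → 0[t0]0001
Step 8: δ(t0, 0) = (t0, 0, R) → 00[t0]001
Step 9: δ(t0, 0) = (t0, 0, R) → 000[t0]01
Step 10: δ(t0, 0) = (t0, 0, R) → 0000[t0]1
Step 11: δ(t0, 1) = (t3, 0, R) → 00000[t3]□
Step 12: δ(t3, □) = (t2, 0, R) → 000000[t2]□
Step 13: δ(t2, □) = (tR, 0, R) → 0000000[tR]□

The machine reaches the reject state tR and halts.

Final tape (ignoring leading/trailing blanks): 0000000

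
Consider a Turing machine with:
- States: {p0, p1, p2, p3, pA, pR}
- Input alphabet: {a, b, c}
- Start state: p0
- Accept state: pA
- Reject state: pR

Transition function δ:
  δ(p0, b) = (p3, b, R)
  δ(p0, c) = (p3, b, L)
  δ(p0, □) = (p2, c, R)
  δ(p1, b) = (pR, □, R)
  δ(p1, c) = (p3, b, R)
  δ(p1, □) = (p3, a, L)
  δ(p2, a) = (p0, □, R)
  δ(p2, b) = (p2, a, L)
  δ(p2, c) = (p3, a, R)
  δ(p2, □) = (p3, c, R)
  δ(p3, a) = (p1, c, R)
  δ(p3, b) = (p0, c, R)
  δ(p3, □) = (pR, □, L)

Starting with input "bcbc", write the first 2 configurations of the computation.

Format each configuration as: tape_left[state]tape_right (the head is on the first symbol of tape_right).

Transitions applied:
Step 1: δ(p0, b) = (p3, b, R)

The first 2 configurations are:
[p0]bcbc ⊢ b[p3]cbc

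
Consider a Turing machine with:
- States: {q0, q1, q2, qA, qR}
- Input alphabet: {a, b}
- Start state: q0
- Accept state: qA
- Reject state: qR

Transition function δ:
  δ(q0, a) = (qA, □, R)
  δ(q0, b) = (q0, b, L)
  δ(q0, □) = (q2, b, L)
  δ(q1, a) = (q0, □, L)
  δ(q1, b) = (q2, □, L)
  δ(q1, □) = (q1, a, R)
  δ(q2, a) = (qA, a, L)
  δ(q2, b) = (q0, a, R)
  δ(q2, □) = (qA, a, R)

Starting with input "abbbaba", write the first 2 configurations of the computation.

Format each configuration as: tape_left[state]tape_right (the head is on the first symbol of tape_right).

Transitions applied:
Step 1: δ(q0, a) = (qA, □, R)

The first 2 configurations are:
[q0]abbbaba ⊢ □[qA]bbbaba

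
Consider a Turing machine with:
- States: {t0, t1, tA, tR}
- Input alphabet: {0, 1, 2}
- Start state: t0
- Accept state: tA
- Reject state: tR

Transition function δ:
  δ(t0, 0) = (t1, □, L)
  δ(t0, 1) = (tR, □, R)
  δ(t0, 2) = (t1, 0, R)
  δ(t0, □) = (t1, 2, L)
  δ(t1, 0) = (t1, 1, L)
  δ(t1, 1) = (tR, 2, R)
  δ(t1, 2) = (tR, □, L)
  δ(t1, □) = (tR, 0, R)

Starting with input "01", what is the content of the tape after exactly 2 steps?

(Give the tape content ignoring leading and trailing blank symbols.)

Execution trace:
Initial: [t0]01
Step 1: δ(t0, 0) = (t1, □, L) → [t1]□□1
Step 2: δ(t1, □) = (tR, 0, R) → 0[tR]□1

The machine reaches the reject state tR and halts.

After 2 steps, the tape (ignoring leading/trailing blanks) is: 0□1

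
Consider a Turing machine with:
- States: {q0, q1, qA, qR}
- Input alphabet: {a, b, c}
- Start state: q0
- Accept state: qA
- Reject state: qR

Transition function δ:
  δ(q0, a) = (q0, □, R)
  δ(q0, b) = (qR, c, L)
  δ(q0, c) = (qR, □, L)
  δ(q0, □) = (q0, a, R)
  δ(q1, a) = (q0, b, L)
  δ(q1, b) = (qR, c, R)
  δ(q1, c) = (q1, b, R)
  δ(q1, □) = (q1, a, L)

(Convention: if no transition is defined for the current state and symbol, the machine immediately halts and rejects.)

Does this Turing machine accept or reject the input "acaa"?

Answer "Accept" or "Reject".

Execution trace:
Initial: [q0]acaa
Step 1: δ(q0, a) = (q0, □, R) → □[q0]caa
Step 2: δ(q0, c) = (qR, □, L) → [qR]□□aa

The machine reaches the reject state qR and halts.

Answer: Reject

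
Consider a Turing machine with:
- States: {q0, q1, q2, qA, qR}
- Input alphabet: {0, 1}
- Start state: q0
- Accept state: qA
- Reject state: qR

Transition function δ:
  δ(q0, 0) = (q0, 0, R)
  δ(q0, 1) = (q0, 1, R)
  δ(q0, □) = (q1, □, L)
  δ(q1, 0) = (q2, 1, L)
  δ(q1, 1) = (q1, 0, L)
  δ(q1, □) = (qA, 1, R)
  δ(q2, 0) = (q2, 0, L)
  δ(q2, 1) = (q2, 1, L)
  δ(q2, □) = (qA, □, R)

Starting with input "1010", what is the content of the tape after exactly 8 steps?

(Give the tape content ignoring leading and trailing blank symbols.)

Execution trace:
Initial: [q0]1010
Step 1: δ(q0, 1) = (q0, 1, R) → 1[q0]010
Step 2: δ(q0, 0) = (q0, 0, R) → 10[q0]10
Step 3: δ(q0, 1) = (q0, 1, R) → 101[q0]0
Step 4: δ(q0, 0) = (q0, 0, R) → 1010[q0]□
Step 5: δ(q0, □) = (q1, □, L) → 101[q1]0□
Step 6: δ(q1, 0) = (q2, 1, L) → 10[q2]11□
Step 7: δ(q2, 1) = (q2, 1, L) → 1[q2]011□
Step 8: δ(q2, 0) = (q2, 0, L) → [q2]1011□

After 8 steps, the tape (ignoring leading/trailing blanks) is: 1011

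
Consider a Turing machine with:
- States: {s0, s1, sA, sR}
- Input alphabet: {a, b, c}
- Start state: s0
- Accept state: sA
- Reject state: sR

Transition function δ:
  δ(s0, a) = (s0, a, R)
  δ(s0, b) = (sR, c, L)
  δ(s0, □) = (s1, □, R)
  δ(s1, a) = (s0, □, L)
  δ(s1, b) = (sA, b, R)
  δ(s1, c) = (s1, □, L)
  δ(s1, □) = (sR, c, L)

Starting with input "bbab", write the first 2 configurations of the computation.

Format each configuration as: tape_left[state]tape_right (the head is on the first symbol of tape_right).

Transitions applied:
Step 1: δ(s0, b) = (sR, c, L)

The first 2 configurations are:
[s0]bbab ⊢ [sR]□cbab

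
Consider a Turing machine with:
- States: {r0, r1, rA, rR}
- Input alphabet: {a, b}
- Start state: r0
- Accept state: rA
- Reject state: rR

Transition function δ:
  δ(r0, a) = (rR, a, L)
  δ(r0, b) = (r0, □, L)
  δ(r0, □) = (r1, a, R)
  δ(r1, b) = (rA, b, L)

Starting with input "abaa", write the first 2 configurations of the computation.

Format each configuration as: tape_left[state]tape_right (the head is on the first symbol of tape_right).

Transitions applied:
Step 1: δ(r0, a) = (rR, a, L)

The first 2 configurations are:
[r0]abaa ⊢ [rR]□abaa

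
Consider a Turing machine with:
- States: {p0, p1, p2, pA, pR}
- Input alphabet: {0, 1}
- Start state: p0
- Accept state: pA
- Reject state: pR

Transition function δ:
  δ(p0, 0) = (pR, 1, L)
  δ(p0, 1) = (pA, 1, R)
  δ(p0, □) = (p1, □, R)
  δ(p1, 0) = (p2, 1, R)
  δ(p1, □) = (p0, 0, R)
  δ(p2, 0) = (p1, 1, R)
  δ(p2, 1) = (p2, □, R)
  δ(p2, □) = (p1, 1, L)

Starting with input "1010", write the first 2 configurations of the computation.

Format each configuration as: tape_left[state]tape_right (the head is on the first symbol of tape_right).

Transitions applied:
Step 1: δ(p0, 1) = (pA, 1, R)

The first 2 configurations are:
[p0]1010 ⊢ 1[pA]010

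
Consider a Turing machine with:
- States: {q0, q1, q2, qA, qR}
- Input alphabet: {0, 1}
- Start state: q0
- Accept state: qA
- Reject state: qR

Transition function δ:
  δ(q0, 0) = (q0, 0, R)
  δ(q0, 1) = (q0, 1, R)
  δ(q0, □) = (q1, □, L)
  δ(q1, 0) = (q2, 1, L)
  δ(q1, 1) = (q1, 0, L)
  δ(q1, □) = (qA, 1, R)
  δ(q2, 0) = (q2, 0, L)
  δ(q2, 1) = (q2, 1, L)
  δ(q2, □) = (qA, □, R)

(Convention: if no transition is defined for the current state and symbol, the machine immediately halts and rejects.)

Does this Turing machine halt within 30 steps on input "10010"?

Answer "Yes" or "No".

Execution trace:
Initial: [q0]10010
Step 1: δ(q0, 1) = (q0, 1, R) → 1[q0]0010
Step 2: δ(q0, 0) = (q0, 0, R) → 10[q0]010
Step 3: δ(q0, 0) = (q0, 0, R) → 100[q0]10
Step 4: δ(q0, 1) = (q0, 1, R) → 1001[q0]0
Step 5: δ(q0, 0) = (q0, 0, R) → 10010[q0]□
Step 6: δ(q0, □) = (q1, □, L) → 1001[q1]0□
Step 7: δ(q1, 0) = (q2, 1, L) → 100[q2]11□
Step 8: δ(q2, 1) = (q2, 1, L) → 10[q2]011□
Step 9: δ(q2, 0) = (q2, 0, L) → 1[q2]0011□
Step 10: δ(q2, 0) = (q2, 0, L) → [q2]10011□
Step 11: δ(q2, 1) = (q2, 1, L) → [q2]□10011□
Step 12: δ(q2, □) = (qA, □, R) → □[qA]10011□

The machine reaches the accept state qA and halts.
The machine halted after 12 steps (within the 30-step bound).

Answer: Yes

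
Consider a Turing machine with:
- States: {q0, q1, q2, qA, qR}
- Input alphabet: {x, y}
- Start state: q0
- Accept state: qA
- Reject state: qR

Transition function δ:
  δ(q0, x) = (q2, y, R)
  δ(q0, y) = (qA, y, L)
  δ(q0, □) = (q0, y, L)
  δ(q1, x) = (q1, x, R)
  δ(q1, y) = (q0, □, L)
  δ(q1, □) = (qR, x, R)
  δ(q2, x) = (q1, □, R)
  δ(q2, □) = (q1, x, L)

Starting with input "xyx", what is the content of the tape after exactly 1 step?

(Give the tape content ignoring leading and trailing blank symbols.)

Execution trace:
Initial: [q0]xyx
Step 1: δ(q0, x) = (q2, y, R) → y[q2]yx

No transition is defined for δ(q2, y). By convention the machine halts and rejects.

After 1 step, the tape (ignoring leading/trailing blanks) is: yyx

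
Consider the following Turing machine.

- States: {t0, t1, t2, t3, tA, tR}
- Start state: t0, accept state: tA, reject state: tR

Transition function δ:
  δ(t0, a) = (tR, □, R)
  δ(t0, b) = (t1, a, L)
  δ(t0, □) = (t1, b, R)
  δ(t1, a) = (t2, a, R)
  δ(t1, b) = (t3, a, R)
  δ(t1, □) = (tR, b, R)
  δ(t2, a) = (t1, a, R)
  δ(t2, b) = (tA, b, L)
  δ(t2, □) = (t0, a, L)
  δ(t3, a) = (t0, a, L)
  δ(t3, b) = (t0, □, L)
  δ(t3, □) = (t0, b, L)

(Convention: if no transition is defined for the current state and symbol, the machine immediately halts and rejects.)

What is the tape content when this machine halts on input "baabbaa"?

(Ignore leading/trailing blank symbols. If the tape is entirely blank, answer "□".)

Execution trace:
Initial: [t0]baabbaa
Step 1: δ(t0, b) = (t1, a, L) → [t1]□aaabbaa
Step 2: δ(t1, □) = (tR, b, R) → b[tR]aaabbaa

The machine reaches the reject state tR and halts.

Final tape (ignoring leading/trailing blanks): baaabbaa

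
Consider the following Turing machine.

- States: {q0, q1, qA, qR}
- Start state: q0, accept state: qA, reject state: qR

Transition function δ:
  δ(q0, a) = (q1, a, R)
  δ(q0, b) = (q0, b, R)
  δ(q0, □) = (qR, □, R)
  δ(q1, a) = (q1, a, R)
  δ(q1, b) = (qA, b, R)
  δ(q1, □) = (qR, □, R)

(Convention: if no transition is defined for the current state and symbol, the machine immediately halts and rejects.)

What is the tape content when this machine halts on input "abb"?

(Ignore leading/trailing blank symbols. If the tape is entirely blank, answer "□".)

Execution trace:
Initial: [q0]abb
Step 1: δ(q0, a) = (q1, a, R) → a[q1]bb
Step 2: δ(q1, b) = (qA, b, R) → ab[qA]b

The machine reaches the accept state qA and halts.

Final tape (ignoring leading/trailing blanks): abb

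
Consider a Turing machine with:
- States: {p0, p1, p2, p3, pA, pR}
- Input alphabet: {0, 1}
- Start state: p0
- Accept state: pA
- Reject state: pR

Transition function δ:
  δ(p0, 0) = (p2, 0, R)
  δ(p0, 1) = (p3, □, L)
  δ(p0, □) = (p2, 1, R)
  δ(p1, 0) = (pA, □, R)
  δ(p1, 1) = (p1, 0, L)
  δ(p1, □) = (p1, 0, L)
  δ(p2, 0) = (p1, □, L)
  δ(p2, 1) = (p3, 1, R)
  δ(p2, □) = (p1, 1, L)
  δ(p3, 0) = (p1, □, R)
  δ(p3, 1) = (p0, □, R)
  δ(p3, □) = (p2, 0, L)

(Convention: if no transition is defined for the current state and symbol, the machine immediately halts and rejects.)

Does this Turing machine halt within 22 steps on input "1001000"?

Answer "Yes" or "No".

Execution trace:
Initial: [p0]1001000
Step 1: δ(p0, 1) = (p3, □, L) → [p3]□□001000
Step 2: δ(p3, □) = (p2, 0, L) → [p2]□0□001000
Step 3: δ(p2, □) = (p1, 1, L) → [p1]□10□001000
Step 4: δ(p1, □) = (p1, 0, L) → [p1]□010□001000
Step 5: δ(p1, □) = (p1, 0, L) → [p1]□0010□001000
Step 6: δ(p1, □) = (p1, 0, L) → [p1]□00010□001000
Step 7: δ(p1, □) = (p1, 0, L) → [p1]□000010□001000
Step 8: δ(p1, □) = (p1, 0, L) → [p1]□0000010□001000
Step 9: δ(p1, □) = (p1, 0, L) → [p1]□00000010□001000
Step 10: δ(p1, □) = (p1, 0, L) → [p1]□000000010□001000
Step 11: δ(p1, □) = (p1, 0, L) → [p1]□0000000010□001000
Step 12: δ(p1, □) = (p1, 0, L) → [p1]□00000000010□001000
Step 13: δ(p1, □) = (p1, 0, L) → [p1]□000000000010□001000
Step 14: δ(p1, □) = (p1, 0, L) → [p1]□0000000000010□001000
Step 15: δ(p1, □) = (p1, 0, L) → [p1]□00000000000010□001000
Step 16: δ(p1, □) = (p1, 0, L) → [p1]□000000000000010□001000
Step 17: δ(p1, □) = (p1, 0, L) → [p1]□0000000000000010□001000
Step 18: δ(p1, □) = (p1, 0, L) → [p1]□00000000000000010□001000
Step 19: δ(p1, □) = (p1, 0, L) → [p1]□000000000000000010□001000
Step 20: δ(p1, □) = (p1, 0, L) → [p1]□0000000000000000010□001000
Step 21: δ(p1, □) = (p1, 0, L) → [p1]□00000000000000000010□001000
Step 22: δ(p1, □) = (p1, 0, L) → [p1]□000000000000000000010□001000

The machine has not reached a halting state after 22 steps.
The machine did not halt within the 22-step bound.

Answer: No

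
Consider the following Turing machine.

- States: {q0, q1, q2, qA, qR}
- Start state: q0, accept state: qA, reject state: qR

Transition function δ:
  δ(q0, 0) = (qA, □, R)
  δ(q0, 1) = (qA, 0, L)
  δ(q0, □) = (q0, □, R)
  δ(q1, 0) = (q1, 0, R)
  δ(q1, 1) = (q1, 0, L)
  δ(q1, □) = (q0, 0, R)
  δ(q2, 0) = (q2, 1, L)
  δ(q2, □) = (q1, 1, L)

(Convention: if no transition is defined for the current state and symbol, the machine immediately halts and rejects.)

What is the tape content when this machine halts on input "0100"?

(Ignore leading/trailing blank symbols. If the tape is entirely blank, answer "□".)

Execution trace:
Initial: [q0]0100
Step 1: δ(q0, 0) = (qA, □, R) → □[qA]100

The machine reaches the accept state qA and halts.

Final tape (ignoring leading/trailing blanks): 100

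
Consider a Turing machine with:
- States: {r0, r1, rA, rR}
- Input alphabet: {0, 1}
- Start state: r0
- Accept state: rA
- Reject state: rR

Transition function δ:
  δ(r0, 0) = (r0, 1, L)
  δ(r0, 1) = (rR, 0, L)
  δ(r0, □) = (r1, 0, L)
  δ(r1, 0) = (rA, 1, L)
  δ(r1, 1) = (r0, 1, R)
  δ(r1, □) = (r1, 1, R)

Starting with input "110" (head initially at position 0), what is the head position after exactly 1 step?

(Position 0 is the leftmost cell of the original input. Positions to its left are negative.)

Execution trace (head position shown):
Step 0: [r0]110  (head at position 0)
Step 1: move left → [rR]□010  (head at position -1)

After 1 step, the head is at position -1.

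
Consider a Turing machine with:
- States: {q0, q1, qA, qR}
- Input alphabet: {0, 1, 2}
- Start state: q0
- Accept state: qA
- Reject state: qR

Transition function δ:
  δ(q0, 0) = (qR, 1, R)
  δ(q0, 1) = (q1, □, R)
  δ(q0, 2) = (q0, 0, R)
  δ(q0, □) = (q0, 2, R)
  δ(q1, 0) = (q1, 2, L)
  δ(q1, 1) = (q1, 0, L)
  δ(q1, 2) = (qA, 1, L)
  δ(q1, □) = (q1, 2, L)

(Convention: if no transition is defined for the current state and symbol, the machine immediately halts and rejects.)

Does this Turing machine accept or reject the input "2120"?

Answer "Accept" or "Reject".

Execution trace:
Initial: [q0]2120
Step 1: δ(q0, 2) = (q0, 0, R) → 0[q0]120
Step 2: δ(q0, 1) = (q1, □, R) → 0□[q1]20
Step 3: δ(q1, 2) = (qA, 1, L) → 0[qA]□10

The machine reaches the accept state qA and halts.

Answer: Accept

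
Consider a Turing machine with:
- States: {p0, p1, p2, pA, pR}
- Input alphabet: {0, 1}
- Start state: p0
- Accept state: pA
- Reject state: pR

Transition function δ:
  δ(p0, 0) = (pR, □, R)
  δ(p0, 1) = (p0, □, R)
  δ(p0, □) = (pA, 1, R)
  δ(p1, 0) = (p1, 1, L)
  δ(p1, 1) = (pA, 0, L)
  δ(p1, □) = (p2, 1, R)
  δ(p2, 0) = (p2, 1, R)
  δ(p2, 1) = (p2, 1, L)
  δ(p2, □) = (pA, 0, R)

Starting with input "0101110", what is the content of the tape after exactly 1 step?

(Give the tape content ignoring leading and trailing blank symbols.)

Execution trace:
Initial: [p0]0101110
Step 1: δ(p0, 0) = (pR, □, R) → □[pR]101110

The machine reaches the reject state pR and halts.

After 1 step, the tape (ignoring leading/trailing blanks) is: 101110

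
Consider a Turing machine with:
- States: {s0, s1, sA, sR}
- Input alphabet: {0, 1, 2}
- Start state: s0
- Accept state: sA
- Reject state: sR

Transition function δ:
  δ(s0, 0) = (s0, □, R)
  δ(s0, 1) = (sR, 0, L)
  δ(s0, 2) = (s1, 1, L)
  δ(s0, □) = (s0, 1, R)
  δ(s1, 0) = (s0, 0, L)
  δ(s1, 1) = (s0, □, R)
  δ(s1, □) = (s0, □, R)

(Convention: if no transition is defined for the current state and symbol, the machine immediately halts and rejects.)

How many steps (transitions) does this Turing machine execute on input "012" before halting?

Execution trace:
Initial: [s0]012
Step 1: δ(s0, 0) = (s0, □, R) → □[s0]12
Step 2: δ(s0, 1) = (sR, 0, L) → [sR]□02

The machine reaches the reject state sR and halts.

The machine executed 2 steps before halting.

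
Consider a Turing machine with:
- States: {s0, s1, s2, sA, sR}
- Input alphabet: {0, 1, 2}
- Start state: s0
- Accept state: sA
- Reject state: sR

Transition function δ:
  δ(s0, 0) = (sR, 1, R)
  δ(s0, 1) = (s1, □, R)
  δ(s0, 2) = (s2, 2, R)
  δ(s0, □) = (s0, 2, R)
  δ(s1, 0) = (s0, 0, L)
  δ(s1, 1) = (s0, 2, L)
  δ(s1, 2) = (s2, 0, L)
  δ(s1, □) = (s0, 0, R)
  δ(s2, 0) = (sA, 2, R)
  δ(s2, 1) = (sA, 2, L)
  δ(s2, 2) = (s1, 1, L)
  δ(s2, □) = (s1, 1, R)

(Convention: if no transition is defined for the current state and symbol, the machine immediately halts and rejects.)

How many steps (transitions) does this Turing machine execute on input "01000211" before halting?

Execution trace:
Initial: [s0]01000211
Step 1: δ(s0, 0) = (sR, 1, R) → 1[sR]1000211

The machine reaches the reject state sR and halts.

The machine executed 1 step before halting.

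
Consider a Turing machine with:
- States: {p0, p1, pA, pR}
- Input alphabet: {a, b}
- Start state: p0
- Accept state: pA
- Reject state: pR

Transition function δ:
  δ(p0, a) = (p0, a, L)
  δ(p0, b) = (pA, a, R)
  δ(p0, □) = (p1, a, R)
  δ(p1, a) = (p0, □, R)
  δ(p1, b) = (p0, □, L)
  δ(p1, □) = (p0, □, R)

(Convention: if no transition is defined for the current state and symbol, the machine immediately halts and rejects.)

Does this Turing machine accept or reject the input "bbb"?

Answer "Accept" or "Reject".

Execution trace:
Initial: [p0]bbb
Step 1: δ(p0, b) = (pA, a, R) → a[pA]bb

The machine reaches the accept state pA and halts.

Answer: Accept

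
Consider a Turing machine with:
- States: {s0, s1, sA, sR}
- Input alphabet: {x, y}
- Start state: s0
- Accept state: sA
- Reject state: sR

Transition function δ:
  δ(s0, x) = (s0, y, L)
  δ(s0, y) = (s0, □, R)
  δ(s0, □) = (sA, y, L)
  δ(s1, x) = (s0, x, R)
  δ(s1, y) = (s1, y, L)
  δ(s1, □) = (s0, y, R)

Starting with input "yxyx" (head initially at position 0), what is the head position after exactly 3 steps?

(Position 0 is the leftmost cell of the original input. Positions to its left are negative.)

Execution trace (head position shown):
Step 0: [s0]yxyx  (head at position 0)
Step 1: move right → □[s0]xyx  (head at position 1)
Step 2: move left → [s0]□yyx  (head at position 0)
Step 3: move left → [sA]□yyyx  (head at position -1)

After 3 steps, the head is at position -1.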